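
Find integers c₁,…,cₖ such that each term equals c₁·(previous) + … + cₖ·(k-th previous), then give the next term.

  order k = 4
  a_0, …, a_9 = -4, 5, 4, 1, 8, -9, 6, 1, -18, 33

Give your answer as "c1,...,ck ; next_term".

  a_4 = -1·1 + 0·4 + 1·5 + -1·-4 = 8
  a_5 = -1·8 + 0·1 + 1·4 + -1·5 = -9
  a_6 = -1·-9 + 0·8 + 1·1 + -1·4 = 6
  a_7 = -1·6 + 0·-9 + 1·8 + -1·1 = 1
  a_8 = -1·1 + 0·6 + 1·-9 + -1·8 = -18
  a_9 = -1·-18 + 0·1 + 1·6 + -1·-9 = 33
  a_10 = -1·33 + 0·-18 + 1·1 + -1·6 = -38

-1,0,1,-1 ; -38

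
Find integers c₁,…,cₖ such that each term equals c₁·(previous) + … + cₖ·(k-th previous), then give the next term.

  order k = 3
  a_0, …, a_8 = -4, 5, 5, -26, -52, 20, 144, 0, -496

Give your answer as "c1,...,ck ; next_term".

  a_3 = 2·5 + -4·5 + 4·-4 = -26
  a_4 = 2·-26 + -4·5 + 4·5 = -52
  a_5 = 2·-52 + -4·-26 + 4·5 = 20
  a_6 = 2·20 + -4·-52 + 4·-26 = 144
  a_7 = 2·144 + -4·20 + 4·-52 = 0
  a_8 = 2·0 + -4·144 + 4·20 = -496
  a_9 = 2·-496 + -4·0 + 4·144 = -416

2,-4,4 ; -416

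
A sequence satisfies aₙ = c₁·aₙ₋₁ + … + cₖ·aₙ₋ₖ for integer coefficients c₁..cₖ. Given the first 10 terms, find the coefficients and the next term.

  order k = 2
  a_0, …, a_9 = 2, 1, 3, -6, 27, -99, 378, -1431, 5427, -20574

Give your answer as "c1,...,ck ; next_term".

-3,3 ; 78003

  a_2 = -3·1 + 3·2 = 3
  a_3 = -3·3 + 3·1 = -6
  a_4 = -3·-6 + 3·3 = 27
  a_5 = -3·27 + 3·-6 = -99
  a_6 = -3·-99 + 3·27 = 378
  a_7 = -3·378 + 3·-99 = -1431
  a_8 = -3·-1431 + 3·378 = 5427
  a_9 = -3·5427 + 3·-1431 = -20574
  a_10 = -3·-20574 + 3·5427 = 78003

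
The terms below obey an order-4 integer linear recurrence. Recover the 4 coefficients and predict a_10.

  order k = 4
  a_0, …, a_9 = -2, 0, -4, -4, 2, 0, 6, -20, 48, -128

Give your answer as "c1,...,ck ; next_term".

-2,1,-2,1 ; 350

  a_4 = -2·-4 + 1·-4 + -2·0 + 1·-2 = 2
  a_5 = -2·2 + 1·-4 + -2·-4 + 1·0 = 0
  a_6 = -2·0 + 1·2 + -2·-4 + 1·-4 = 6
  a_7 = -2·6 + 1·0 + -2·2 + 1·-4 = -20
  a_8 = -2·-20 + 1·6 + -2·0 + 1·2 = 48
  a_9 = -2·48 + 1·-20 + -2·6 + 1·0 = -128
  a_10 = -2·-128 + 1·48 + -2·-20 + 1·6 = 350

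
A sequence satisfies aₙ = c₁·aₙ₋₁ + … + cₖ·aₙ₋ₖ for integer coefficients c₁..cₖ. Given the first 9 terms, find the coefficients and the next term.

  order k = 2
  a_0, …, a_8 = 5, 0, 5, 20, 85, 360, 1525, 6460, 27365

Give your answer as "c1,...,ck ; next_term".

  a_2 = 4·0 + 1·5 = 5
  a_3 = 4·5 + 1·0 = 20
  a_4 = 4·20 + 1·5 = 85
  a_5 = 4·85 + 1·20 = 360
  a_6 = 4·360 + 1·85 = 1525
  a_7 = 4·1525 + 1·360 = 6460
  a_8 = 4·6460 + 1·1525 = 27365
  a_9 = 4·27365 + 1·6460 = 115920

4,1 ; 115920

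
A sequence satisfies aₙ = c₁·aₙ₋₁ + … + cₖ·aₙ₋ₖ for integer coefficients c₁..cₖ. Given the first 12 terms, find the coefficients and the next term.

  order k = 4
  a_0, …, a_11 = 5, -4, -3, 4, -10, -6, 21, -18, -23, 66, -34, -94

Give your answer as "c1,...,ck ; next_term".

0,-1,2,-1 ; 189

  a_4 = 0·4 + -1·-3 + 2·-4 + -1·5 = -10
  a_5 = 0·-10 + -1·4 + 2·-3 + -1·-4 = -6
  a_6 = 0·-6 + -1·-10 + 2·4 + -1·-3 = 21
  a_7 = 0·21 + -1·-6 + 2·-10 + -1·4 = -18
  a_8 = 0·-18 + -1·21 + 2·-6 + -1·-10 = -23
  a_9 = 0·-23 + -1·-18 + 2·21 + -1·-6 = 66
  a_10 = 0·66 + -1·-23 + 2·-18 + -1·21 = -34
  a_11 = 0·-34 + -1·66 + 2·-23 + -1·-18 = -94
  a_12 = 0·-94 + -1·-34 + 2·66 + -1·-23 = 189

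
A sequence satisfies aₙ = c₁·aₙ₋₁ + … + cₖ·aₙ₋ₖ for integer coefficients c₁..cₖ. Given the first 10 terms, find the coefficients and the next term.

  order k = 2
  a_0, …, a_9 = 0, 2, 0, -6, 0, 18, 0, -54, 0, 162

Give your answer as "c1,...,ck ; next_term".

0,-3 ; 0

  a_2 = 0·2 + -3·0 = 0
  a_3 = 0·0 + -3·2 = -6
  a_4 = 0·-6 + -3·0 = 0
  a_5 = 0·0 + -3·-6 = 18
  a_6 = 0·18 + -3·0 = 0
  a_7 = 0·0 + -3·18 = -54
  a_8 = 0·-54 + -3·0 = 0
  a_9 = 0·0 + -3·-54 = 162
  a_10 = 0·162 + -3·0 = 0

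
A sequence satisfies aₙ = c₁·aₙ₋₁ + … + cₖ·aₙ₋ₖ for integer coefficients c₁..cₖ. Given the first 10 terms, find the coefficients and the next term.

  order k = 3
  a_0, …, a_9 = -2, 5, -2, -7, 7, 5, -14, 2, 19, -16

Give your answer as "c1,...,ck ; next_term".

  a_3 = 0·-2 + -1·5 + 1·-2 = -7
  a_4 = 0·-7 + -1·-2 + 1·5 = 7
  a_5 = 0·7 + -1·-7 + 1·-2 = 5
  a_6 = 0·5 + -1·7 + 1·-7 = -14
  a_7 = 0·-14 + -1·5 + 1·7 = 2
  a_8 = 0·2 + -1·-14 + 1·5 = 19
  a_9 = 0·19 + -1·2 + 1·-14 = -16
  a_10 = 0·-16 + -1·19 + 1·2 = -17

0,-1,1 ; -17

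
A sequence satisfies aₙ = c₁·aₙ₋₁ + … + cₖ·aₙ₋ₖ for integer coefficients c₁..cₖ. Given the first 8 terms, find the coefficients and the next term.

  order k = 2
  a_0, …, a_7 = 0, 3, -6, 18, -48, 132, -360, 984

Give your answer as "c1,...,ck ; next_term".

-2,2 ; -2688

  a_2 = -2·3 + 2·0 = -6
  a_3 = -2·-6 + 2·3 = 18
  a_4 = -2·18 + 2·-6 = -48
  a_5 = -2·-48 + 2·18 = 132
  a_6 = -2·132 + 2·-48 = -360
  a_7 = -2·-360 + 2·132 = 984
  a_8 = -2·984 + 2·-360 = -2688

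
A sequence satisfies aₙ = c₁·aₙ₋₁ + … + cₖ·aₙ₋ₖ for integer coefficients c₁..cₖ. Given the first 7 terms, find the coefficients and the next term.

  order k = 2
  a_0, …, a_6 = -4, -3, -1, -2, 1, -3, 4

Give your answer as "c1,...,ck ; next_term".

  a_2 = -1·-3 + 1·-4 = -1
  a_3 = -1·-1 + 1·-3 = -2
  a_4 = -1·-2 + 1·-1 = 1
  a_5 = -1·1 + 1·-2 = -3
  a_6 = -1·-3 + 1·1 = 4
  a_7 = -1·4 + 1·-3 = -7

-1,1 ; -7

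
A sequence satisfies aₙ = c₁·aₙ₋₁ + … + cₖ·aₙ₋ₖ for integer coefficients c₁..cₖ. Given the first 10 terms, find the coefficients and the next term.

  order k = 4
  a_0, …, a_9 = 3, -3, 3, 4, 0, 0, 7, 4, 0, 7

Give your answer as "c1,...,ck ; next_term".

0,0,1,1 ; 11

  a_4 = 0·4 + 0·3 + 1·-3 + 1·3 = 0
  a_5 = 0·0 + 0·4 + 1·3 + 1·-3 = 0
  a_6 = 0·0 + 0·0 + 1·4 + 1·3 = 7
  a_7 = 0·7 + 0·0 + 1·0 + 1·4 = 4
  a_8 = 0·4 + 0·7 + 1·0 + 1·0 = 0
  a_9 = 0·0 + 0·4 + 1·7 + 1·0 = 7
  a_10 = 0·7 + 0·0 + 1·4 + 1·7 = 11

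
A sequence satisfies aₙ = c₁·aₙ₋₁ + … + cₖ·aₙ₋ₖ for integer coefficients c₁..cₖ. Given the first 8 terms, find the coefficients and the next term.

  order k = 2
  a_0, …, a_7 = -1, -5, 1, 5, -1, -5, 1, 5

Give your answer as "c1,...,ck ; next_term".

0,-1 ; -1

  a_2 = 0·-5 + -1·-1 = 1
  a_3 = 0·1 + -1·-5 = 5
  a_4 = 0·5 + -1·1 = -1
  a_5 = 0·-1 + -1·5 = -5
  a_6 = 0·-5 + -1·-1 = 1
  a_7 = 0·1 + -1·-5 = 5
  a_8 = 0·5 + -1·1 = -1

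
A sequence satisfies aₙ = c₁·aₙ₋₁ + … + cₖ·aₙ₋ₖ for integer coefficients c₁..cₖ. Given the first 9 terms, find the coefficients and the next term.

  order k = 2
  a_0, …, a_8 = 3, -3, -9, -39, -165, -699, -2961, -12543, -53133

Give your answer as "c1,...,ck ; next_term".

4,1 ; -225075

  a_2 = 4·-3 + 1·3 = -9
  a_3 = 4·-9 + 1·-3 = -39
  a_4 = 4·-39 + 1·-9 = -165
  a_5 = 4·-165 + 1·-39 = -699
  a_6 = 4·-699 + 1·-165 = -2961
  a_7 = 4·-2961 + 1·-699 = -12543
  a_8 = 4·-12543 + 1·-2961 = -53133
  a_9 = 4·-53133 + 1·-12543 = -225075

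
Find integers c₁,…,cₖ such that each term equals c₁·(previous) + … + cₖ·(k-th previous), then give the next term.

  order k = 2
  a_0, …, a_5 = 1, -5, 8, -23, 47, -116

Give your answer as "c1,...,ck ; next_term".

  a_2 = -1·-5 + 3·1 = 8
  a_3 = -1·8 + 3·-5 = -23
  a_4 = -1·-23 + 3·8 = 47
  a_5 = -1·47 + 3·-23 = -116
  a_6 = -1·-116 + 3·47 = 257

-1,3 ; 257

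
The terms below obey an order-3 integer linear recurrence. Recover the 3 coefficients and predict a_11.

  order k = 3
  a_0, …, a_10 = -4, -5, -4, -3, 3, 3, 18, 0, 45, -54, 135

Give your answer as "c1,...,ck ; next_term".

0,3,-3 ; -297

  a_3 = 0·-4 + 3·-5 + -3·-4 = -3
  a_4 = 0·-3 + 3·-4 + -3·-5 = 3
  a_5 = 0·3 + 3·-3 + -3·-4 = 3
  a_6 = 0·3 + 3·3 + -3·-3 = 18
  a_7 = 0·18 + 3·3 + -3·3 = 0
  a_8 = 0·0 + 3·18 + -3·3 = 45
  a_9 = 0·45 + 3·0 + -3·18 = -54
  a_10 = 0·-54 + 3·45 + -3·0 = 135
  a_11 = 0·135 + 3·-54 + -3·45 = -297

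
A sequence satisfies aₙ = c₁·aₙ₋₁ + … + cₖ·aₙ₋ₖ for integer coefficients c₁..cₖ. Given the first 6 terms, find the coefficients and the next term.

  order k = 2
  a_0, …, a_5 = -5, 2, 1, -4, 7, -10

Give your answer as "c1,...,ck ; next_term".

  a_2 = -2·2 + -1·-5 = 1
  a_3 = -2·1 + -1·2 = -4
  a_4 = -2·-4 + -1·1 = 7
  a_5 = -2·7 + -1·-4 = -10
  a_6 = -2·-10 + -1·7 = 13

-2,-1 ; 13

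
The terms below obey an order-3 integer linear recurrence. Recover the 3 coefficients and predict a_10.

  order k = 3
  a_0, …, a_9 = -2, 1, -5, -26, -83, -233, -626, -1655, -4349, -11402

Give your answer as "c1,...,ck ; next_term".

  a_3 = 4·-5 + -4·1 + 1·-2 = -26
  a_4 = 4·-26 + -4·-5 + 1·1 = -83
  a_5 = 4·-83 + -4·-26 + 1·-5 = -233
  a_6 = 4·-233 + -4·-83 + 1·-26 = -626
  a_7 = 4·-626 + -4·-233 + 1·-83 = -1655
  a_8 = 4·-1655 + -4·-626 + 1·-233 = -4349
  a_9 = 4·-4349 + -4·-1655 + 1·-626 = -11402
  a_10 = 4·-11402 + -4·-4349 + 1·-1655 = -29867

4,-4,1 ; -29867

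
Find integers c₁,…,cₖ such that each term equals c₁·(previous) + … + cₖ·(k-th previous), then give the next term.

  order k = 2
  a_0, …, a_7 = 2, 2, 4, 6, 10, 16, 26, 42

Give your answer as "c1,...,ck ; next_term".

1,1 ; 68

  a_2 = 1·2 + 1·2 = 4
  a_3 = 1·4 + 1·2 = 6
  a_4 = 1·6 + 1·4 = 10
  a_5 = 1·10 + 1·6 = 16
  a_6 = 1·16 + 1·10 = 26
  a_7 = 1·26 + 1·16 = 42
  a_8 = 1·42 + 1·26 = 68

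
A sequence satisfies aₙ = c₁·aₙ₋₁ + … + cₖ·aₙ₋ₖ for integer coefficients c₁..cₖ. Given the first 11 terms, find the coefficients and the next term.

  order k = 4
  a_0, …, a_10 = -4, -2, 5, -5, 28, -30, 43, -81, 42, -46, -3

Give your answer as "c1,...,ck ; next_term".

-1,1,-1,-4 ; 239

  a_4 = -1·-5 + 1·5 + -1·-2 + -4·-4 = 28
  a_5 = -1·28 + 1·-5 + -1·5 + -4·-2 = -30
  a_6 = -1·-30 + 1·28 + -1·-5 + -4·5 = 43
  a_7 = -1·43 + 1·-30 + -1·28 + -4·-5 = -81
  a_8 = -1·-81 + 1·43 + -1·-30 + -4·28 = 42
  a_9 = -1·42 + 1·-81 + -1·43 + -4·-30 = -46
  a_10 = -1·-46 + 1·42 + -1·-81 + -4·43 = -3
  a_11 = -1·-3 + 1·-46 + -1·42 + -4·-81 = 239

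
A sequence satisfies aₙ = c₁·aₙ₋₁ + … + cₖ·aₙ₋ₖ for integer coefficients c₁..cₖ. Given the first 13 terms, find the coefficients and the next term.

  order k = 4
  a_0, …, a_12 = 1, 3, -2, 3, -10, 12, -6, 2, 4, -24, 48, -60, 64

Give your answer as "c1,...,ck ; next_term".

  a_4 = -2·3 + -2·-2 + -2·3 + -2·1 = -10
  a_5 = -2·-10 + -2·3 + -2·-2 + -2·3 = 12
  a_6 = -2·12 + -2·-10 + -2·3 + -2·-2 = -6
  a_7 = -2·-6 + -2·12 + -2·-10 + -2·3 = 2
  a_8 = -2·2 + -2·-6 + -2·12 + -2·-10 = 4
  a_9 = -2·4 + -2·2 + -2·-6 + -2·12 = -24
  a_10 = -2·-24 + -2·4 + -2·2 + -2·-6 = 48
  a_11 = -2·48 + -2·-24 + -2·4 + -2·2 = -60
  a_12 = -2·-60 + -2·48 + -2·-24 + -2·4 = 64
  a_13 = -2·64 + -2·-60 + -2·48 + -2·-24 = -56

-2,-2,-2,-2 ; -56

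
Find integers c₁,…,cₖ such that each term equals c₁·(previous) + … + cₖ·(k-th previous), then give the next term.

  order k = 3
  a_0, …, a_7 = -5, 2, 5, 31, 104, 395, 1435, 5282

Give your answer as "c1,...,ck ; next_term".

  a_3 = 3·5 + 3·2 + -2·-5 = 31
  a_4 = 3·31 + 3·5 + -2·2 = 104
  a_5 = 3·104 + 3·31 + -2·5 = 395
  a_6 = 3·395 + 3·104 + -2·31 = 1435
  a_7 = 3·1435 + 3·395 + -2·104 = 5282
  a_8 = 3·5282 + 3·1435 + -2·395 = 19361

3,3,-2 ; 19361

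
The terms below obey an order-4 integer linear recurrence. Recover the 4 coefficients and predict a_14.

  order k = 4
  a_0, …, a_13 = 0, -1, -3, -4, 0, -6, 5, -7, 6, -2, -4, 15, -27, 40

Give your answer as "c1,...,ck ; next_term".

  a_4 = -1·-4 + 1·-3 + 1·-1 + -1·0 = 0
  a_5 = -1·0 + 1·-4 + 1·-3 + -1·-1 = -6
  a_6 = -1·-6 + 1·0 + 1·-4 + -1·-3 = 5
  a_7 = -1·5 + 1·-6 + 1·0 + -1·-4 = -7
  a_8 = -1·-7 + 1·5 + 1·-6 + -1·0 = 6
  a_9 = -1·6 + 1·-7 + 1·5 + -1·-6 = -2
  a_10 = -1·-2 + 1·6 + 1·-7 + -1·5 = -4
  a_11 = -1·-4 + 1·-2 + 1·6 + -1·-7 = 15
  a_12 = -1·15 + 1·-4 + 1·-2 + -1·6 = -27
  a_13 = -1·-27 + 1·15 + 1·-4 + -1·-2 = 40
  a_14 = -1·40 + 1·-27 + 1·15 + -1·-4 = -48

-1,1,1,-1 ; -48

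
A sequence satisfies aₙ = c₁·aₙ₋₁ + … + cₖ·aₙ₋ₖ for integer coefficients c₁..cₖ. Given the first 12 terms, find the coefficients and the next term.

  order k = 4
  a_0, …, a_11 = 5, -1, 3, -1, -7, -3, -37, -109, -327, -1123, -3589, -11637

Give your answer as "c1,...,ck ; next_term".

  a_4 = 2·-1 + 3·3 + 4·-1 + -2·5 = -7
  a_5 = 2·-7 + 3·-1 + 4·3 + -2·-1 = -3
  a_6 = 2·-3 + 3·-7 + 4·-1 + -2·3 = -37
  a_7 = 2·-37 + 3·-3 + 4·-7 + -2·-1 = -109
  a_8 = 2·-109 + 3·-37 + 4·-3 + -2·-7 = -327
  a_9 = 2·-327 + 3·-109 + 4·-37 + -2·-3 = -1123
  a_10 = 2·-1123 + 3·-327 + 4·-109 + -2·-37 = -3589
  a_11 = 2·-3589 + 3·-1123 + 4·-327 + -2·-109 = -11637
  a_12 = 2·-11637 + 3·-3589 + 4·-1123 + -2·-327 = -37879

2,3,4,-2 ; -37879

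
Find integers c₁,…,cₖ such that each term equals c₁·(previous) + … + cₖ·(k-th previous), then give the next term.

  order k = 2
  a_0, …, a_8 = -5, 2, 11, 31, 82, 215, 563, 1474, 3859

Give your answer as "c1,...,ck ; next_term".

3,-1 ; 10103

  a_2 = 3·2 + -1·-5 = 11
  a_3 = 3·11 + -1·2 = 31
  a_4 = 3·31 + -1·11 = 82
  a_5 = 3·82 + -1·31 = 215
  a_6 = 3·215 + -1·82 = 563
  a_7 = 3·563 + -1·215 = 1474
  a_8 = 3·1474 + -1·563 = 3859
  a_9 = 3·3859 + -1·1474 = 10103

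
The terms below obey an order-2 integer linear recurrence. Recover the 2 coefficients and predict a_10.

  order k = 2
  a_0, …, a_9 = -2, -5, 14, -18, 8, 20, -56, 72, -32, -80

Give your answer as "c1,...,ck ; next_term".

  a_2 = -2·-5 + -2·-2 = 14
  a_3 = -2·14 + -2·-5 = -18
  a_4 = -2·-18 + -2·14 = 8
  a_5 = -2·8 + -2·-18 = 20
  a_6 = -2·20 + -2·8 = -56
  a_7 = -2·-56 + -2·20 = 72
  a_8 = -2·72 + -2·-56 = -32
  a_9 = -2·-32 + -2·72 = -80
  a_10 = -2·-80 + -2·-32 = 224

-2,-2 ; 224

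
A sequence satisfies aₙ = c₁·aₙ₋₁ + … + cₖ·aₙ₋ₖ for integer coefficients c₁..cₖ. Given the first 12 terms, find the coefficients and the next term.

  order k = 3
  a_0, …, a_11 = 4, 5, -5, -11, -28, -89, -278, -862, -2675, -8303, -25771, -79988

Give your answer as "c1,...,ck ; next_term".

  a_3 = 3·-5 + 0·5 + 1·4 = -11
  a_4 = 3·-11 + 0·-5 + 1·5 = -28
  a_5 = 3·-28 + 0·-11 + 1·-5 = -89
  a_6 = 3·-89 + 0·-28 + 1·-11 = -278
  a_7 = 3·-278 + 0·-89 + 1·-28 = -862
  a_8 = 3·-862 + 0·-278 + 1·-89 = -2675
  a_9 = 3·-2675 + 0·-862 + 1·-278 = -8303
  a_10 = 3·-8303 + 0·-2675 + 1·-862 = -25771
  a_11 = 3·-25771 + 0·-8303 + 1·-2675 = -79988
  a_12 = 3·-79988 + 0·-25771 + 1·-8303 = -248267

3,0,1 ; -248267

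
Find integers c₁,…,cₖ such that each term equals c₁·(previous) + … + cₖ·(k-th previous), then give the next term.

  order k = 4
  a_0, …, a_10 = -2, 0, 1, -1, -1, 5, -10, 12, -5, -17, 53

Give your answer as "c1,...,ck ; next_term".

  a_4 = -2·-1 + -1·1 + 2·0 + 1·-2 = -1
  a_5 = -2·-1 + -1·-1 + 2·1 + 1·0 = 5
  a_6 = -2·5 + -1·-1 + 2·-1 + 1·1 = -10
  a_7 = -2·-10 + -1·5 + 2·-1 + 1·-1 = 12
  a_8 = -2·12 + -1·-10 + 2·5 + 1·-1 = -5
  a_9 = -2·-5 + -1·12 + 2·-10 + 1·5 = -17
  a_10 = -2·-17 + -1·-5 + 2·12 + 1·-10 = 53
  a_11 = -2·53 + -1·-17 + 2·-5 + 1·12 = -87

-2,-1,2,1 ; -87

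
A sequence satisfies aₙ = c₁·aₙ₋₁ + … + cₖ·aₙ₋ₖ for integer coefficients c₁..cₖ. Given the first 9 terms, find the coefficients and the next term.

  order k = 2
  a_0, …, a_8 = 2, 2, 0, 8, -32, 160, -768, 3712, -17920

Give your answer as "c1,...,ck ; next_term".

  a_2 = -4·2 + 4·2 = 0
  a_3 = -4·0 + 4·2 = 8
  a_4 = -4·8 + 4·0 = -32
  a_5 = -4·-32 + 4·8 = 160
  a_6 = -4·160 + 4·-32 = -768
  a_7 = -4·-768 + 4·160 = 3712
  a_8 = -4·3712 + 4·-768 = -17920
  a_9 = -4·-17920 + 4·3712 = 86528

-4,4 ; 86528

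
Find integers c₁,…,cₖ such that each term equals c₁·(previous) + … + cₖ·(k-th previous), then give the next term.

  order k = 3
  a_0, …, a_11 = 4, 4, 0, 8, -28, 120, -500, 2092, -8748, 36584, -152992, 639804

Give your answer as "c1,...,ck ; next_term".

  a_3 = -4·0 + 1·4 + 1·4 = 8
  a_4 = -4·8 + 1·0 + 1·4 = -28
  a_5 = -4·-28 + 1·8 + 1·0 = 120
  a_6 = -4·120 + 1·-28 + 1·8 = -500
  a_7 = -4·-500 + 1·120 + 1·-28 = 2092
  a_8 = -4·2092 + 1·-500 + 1·120 = -8748
  a_9 = -4·-8748 + 1·2092 + 1·-500 = 36584
  a_10 = -4·36584 + 1·-8748 + 1·2092 = -152992
  a_11 = -4·-152992 + 1·36584 + 1·-8748 = 639804
  a_12 = -4·639804 + 1·-152992 + 1·36584 = -2675624

-4,1,1 ; -2675624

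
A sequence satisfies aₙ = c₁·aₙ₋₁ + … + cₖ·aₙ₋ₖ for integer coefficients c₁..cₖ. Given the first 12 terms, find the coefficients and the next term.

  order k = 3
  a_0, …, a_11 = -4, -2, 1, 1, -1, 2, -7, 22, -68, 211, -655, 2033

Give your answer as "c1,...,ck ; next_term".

  a_3 = -3·1 + 0·-2 + -1·-4 = 1
  a_4 = -3·1 + 0·1 + -1·-2 = -1
  a_5 = -3·-1 + 0·1 + -1·1 = 2
  a_6 = -3·2 + 0·-1 + -1·1 = -7
  a_7 = -3·-7 + 0·2 + -1·-1 = 22
  a_8 = -3·22 + 0·-7 + -1·2 = -68
  a_9 = -3·-68 + 0·22 + -1·-7 = 211
  a_10 = -3·211 + 0·-68 + -1·22 = -655
  a_11 = -3·-655 + 0·211 + -1·-68 = 2033
  a_12 = -3·2033 + 0·-655 + -1·211 = -6310

-3,0,-1 ; -6310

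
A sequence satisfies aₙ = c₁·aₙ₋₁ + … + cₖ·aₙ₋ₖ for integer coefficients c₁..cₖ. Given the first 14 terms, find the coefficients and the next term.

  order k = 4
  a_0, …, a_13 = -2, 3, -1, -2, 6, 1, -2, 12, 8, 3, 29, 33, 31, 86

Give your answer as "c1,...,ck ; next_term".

  a_4 = 1·-2 + 0·-1 + 2·3 + -1·-2 = 6
  a_5 = 1·6 + 0·-2 + 2·-1 + -1·3 = 1
  a_6 = 1·1 + 0·6 + 2·-2 + -1·-1 = -2
  a_7 = 1·-2 + 0·1 + 2·6 + -1·-2 = 12
  a_8 = 1·12 + 0·-2 + 2·1 + -1·6 = 8
  a_9 = 1·8 + 0·12 + 2·-2 + -1·1 = 3
  a_10 = 1·3 + 0·8 + 2·12 + -1·-2 = 29
  a_11 = 1·29 + 0·3 + 2·8 + -1·12 = 33
  a_12 = 1·33 + 0·29 + 2·3 + -1·8 = 31
  a_13 = 1·31 + 0·33 + 2·29 + -1·3 = 86
  a_14 = 1·86 + 0·31 + 2·33 + -1·29 = 123

1,0,2,-1 ; 123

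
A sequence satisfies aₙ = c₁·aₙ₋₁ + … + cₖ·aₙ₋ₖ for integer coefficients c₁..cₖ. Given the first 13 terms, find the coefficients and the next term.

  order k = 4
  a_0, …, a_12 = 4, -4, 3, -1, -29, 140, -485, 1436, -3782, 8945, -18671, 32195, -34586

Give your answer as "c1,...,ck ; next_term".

  a_4 = -4·-1 + -3·3 + 3·-4 + -3·4 = -29
  a_5 = -4·-29 + -3·-1 + 3·3 + -3·-4 = 140
  a_6 = -4·140 + -3·-29 + 3·-1 + -3·3 = -485
  a_7 = -4·-485 + -3·140 + 3·-29 + -3·-1 = 1436
  a_8 = -4·1436 + -3·-485 + 3·140 + -3·-29 = -3782
  a_9 = -4·-3782 + -3·1436 + 3·-485 + -3·140 = 8945
  a_10 = -4·8945 + -3·-3782 + 3·1436 + -3·-485 = -18671
  a_11 = -4·-18671 + -3·8945 + 3·-3782 + -3·1436 = 32195
  a_12 = -4·32195 + -3·-18671 + 3·8945 + -3·-3782 = -34586
  a_13 = -4·-34586 + -3·32195 + 3·-18671 + -3·8945 = -41089

-4,-3,3,-3 ; -41089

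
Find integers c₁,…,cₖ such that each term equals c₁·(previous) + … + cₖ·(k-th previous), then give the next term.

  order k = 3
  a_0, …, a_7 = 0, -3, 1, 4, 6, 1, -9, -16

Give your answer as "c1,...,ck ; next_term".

1,-1,-1 ; -8

  a_3 = 1·1 + -1·-3 + -1·0 = 4
  a_4 = 1·4 + -1·1 + -1·-3 = 6
  a_5 = 1·6 + -1·4 + -1·1 = 1
  a_6 = 1·1 + -1·6 + -1·4 = -9
  a_7 = 1·-9 + -1·1 + -1·6 = -16
  a_8 = 1·-16 + -1·-9 + -1·1 = -8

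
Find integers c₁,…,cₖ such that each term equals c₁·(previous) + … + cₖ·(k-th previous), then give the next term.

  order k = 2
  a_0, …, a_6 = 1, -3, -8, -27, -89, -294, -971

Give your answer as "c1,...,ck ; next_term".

  a_2 = 3·-3 + 1·1 = -8
  a_3 = 3·-8 + 1·-3 = -27
  a_4 = 3·-27 + 1·-8 = -89
  a_5 = 3·-89 + 1·-27 = -294
  a_6 = 3·-294 + 1·-89 = -971
  a_7 = 3·-971 + 1·-294 = -3207

3,1 ; -3207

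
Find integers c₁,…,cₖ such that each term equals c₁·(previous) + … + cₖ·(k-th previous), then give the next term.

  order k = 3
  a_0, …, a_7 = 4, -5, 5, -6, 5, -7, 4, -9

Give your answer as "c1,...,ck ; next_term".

0,2,1 ; 1

  a_3 = 0·5 + 2·-5 + 1·4 = -6
  a_4 = 0·-6 + 2·5 + 1·-5 = 5
  a_5 = 0·5 + 2·-6 + 1·5 = -7
  a_6 = 0·-7 + 2·5 + 1·-6 = 4
  a_7 = 0·4 + 2·-7 + 1·5 = -9
  a_8 = 0·-9 + 2·4 + 1·-7 = 1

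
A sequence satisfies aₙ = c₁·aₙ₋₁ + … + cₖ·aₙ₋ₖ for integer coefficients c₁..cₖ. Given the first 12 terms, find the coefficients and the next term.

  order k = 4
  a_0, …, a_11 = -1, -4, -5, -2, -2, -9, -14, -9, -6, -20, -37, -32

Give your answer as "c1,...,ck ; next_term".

1,-1,1,1 ; -21

  a_4 = 1·-2 + -1·-5 + 1·-4 + 1·-1 = -2
  a_5 = 1·-2 + -1·-2 + 1·-5 + 1·-4 = -9
  a_6 = 1·-9 + -1·-2 + 1·-2 + 1·-5 = -14
  a_7 = 1·-14 + -1·-9 + 1·-2 + 1·-2 = -9
  a_8 = 1·-9 + -1·-14 + 1·-9 + 1·-2 = -6
  a_9 = 1·-6 + -1·-9 + 1·-14 + 1·-9 = -20
  a_10 = 1·-20 + -1·-6 + 1·-9 + 1·-14 = -37
  a_11 = 1·-37 + -1·-20 + 1·-6 + 1·-9 = -32
  a_12 = 1·-32 + -1·-37 + 1·-20 + 1·-6 = -21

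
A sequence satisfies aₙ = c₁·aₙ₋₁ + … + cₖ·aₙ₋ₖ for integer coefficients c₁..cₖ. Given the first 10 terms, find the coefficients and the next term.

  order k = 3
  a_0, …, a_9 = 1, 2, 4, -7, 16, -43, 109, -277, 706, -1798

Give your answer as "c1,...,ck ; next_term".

-2,1,-1 ; 4579

  a_3 = -2·4 + 1·2 + -1·1 = -7
  a_4 = -2·-7 + 1·4 + -1·2 = 16
  a_5 = -2·16 + 1·-7 + -1·4 = -43
  a_6 = -2·-43 + 1·16 + -1·-7 = 109
  a_7 = -2·109 + 1·-43 + -1·16 = -277
  a_8 = -2·-277 + 1·109 + -1·-43 = 706
  a_9 = -2·706 + 1·-277 + -1·109 = -1798
  a_10 = -2·-1798 + 1·706 + -1·-277 = 4579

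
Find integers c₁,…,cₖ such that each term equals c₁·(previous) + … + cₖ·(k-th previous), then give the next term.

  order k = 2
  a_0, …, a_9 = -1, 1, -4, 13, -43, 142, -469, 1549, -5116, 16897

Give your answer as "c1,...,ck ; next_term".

  a_2 = -3·1 + 1·-1 = -4
  a_3 = -3·-4 + 1·1 = 13
  a_4 = -3·13 + 1·-4 = -43
  a_5 = -3·-43 + 1·13 = 142
  a_6 = -3·142 + 1·-43 = -469
  a_7 = -3·-469 + 1·142 = 1549
  a_8 = -3·1549 + 1·-469 = -5116
  a_9 = -3·-5116 + 1·1549 = 16897
  a_10 = -3·16897 + 1·-5116 = -55807

-3,1 ; -55807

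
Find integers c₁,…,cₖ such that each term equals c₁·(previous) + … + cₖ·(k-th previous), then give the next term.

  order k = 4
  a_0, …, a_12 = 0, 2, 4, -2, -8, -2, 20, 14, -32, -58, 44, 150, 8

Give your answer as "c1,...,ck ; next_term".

0,-1,-2,2 ; -354

  a_4 = 0·-2 + -1·4 + -2·2 + 2·0 = -8
  a_5 = 0·-8 + -1·-2 + -2·4 + 2·2 = -2
  a_6 = 0·-2 + -1·-8 + -2·-2 + 2·4 = 20
  a_7 = 0·20 + -1·-2 + -2·-8 + 2·-2 = 14
  a_8 = 0·14 + -1·20 + -2·-2 + 2·-8 = -32
  a_9 = 0·-32 + -1·14 + -2·20 + 2·-2 = -58
  a_10 = 0·-58 + -1·-32 + -2·14 + 2·20 = 44
  a_11 = 0·44 + -1·-58 + -2·-32 + 2·14 = 150
  a_12 = 0·150 + -1·44 + -2·-58 + 2·-32 = 8
  a_13 = 0·8 + -1·150 + -2·44 + 2·-58 = -354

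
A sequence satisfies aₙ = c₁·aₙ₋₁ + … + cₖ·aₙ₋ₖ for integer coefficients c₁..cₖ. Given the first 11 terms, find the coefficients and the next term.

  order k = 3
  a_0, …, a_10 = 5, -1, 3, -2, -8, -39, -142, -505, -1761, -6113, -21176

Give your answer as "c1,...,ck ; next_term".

  a_3 = 4·3 + -1·-1 + -3·5 = -2
  a_4 = 4·-2 + -1·3 + -3·-1 = -8
  a_5 = 4·-8 + -1·-2 + -3·3 = -39
  a_6 = 4·-39 + -1·-8 + -3·-2 = -142
  a_7 = 4·-142 + -1·-39 + -3·-8 = -505
  a_8 = 4·-505 + -1·-142 + -3·-39 = -1761
  a_9 = 4·-1761 + -1·-505 + -3·-142 = -6113
  a_10 = 4·-6113 + -1·-1761 + -3·-505 = -21176
  a_11 = 4·-21176 + -1·-6113 + -3·-1761 = -73308

4,-1,-3 ; -73308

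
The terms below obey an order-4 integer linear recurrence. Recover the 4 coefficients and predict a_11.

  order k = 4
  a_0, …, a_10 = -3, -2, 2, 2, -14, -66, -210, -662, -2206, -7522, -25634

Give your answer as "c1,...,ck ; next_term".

  a_4 = 4·2 + -3·2 + 2·-2 + 4·-3 = -14
  a_5 = 4·-14 + -3·2 + 2·2 + 4·-2 = -66
  a_6 = 4·-66 + -3·-14 + 2·2 + 4·2 = -210
  a_7 = 4·-210 + -3·-66 + 2·-14 + 4·2 = -662
  a_8 = 4·-662 + -3·-210 + 2·-66 + 4·-14 = -2206
  a_9 = 4·-2206 + -3·-662 + 2·-210 + 4·-66 = -7522
  a_10 = 4·-7522 + -3·-2206 + 2·-662 + 4·-210 = -25634
  a_11 = 4·-25634 + -3·-7522 + 2·-2206 + 4·-662 = -87030

4,-3,2,4 ; -87030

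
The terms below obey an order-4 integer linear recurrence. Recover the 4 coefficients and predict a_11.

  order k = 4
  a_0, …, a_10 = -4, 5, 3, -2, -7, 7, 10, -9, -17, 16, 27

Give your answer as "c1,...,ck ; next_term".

  a_4 = 0·-2 + -1·3 + 0·5 + 1·-4 = -7
  a_5 = 0·-7 + -1·-2 + 0·3 + 1·5 = 7
  a_6 = 0·7 + -1·-7 + 0·-2 + 1·3 = 10
  a_7 = 0·10 + -1·7 + 0·-7 + 1·-2 = -9
  a_8 = 0·-9 + -1·10 + 0·7 + 1·-7 = -17
  a_9 = 0·-17 + -1·-9 + 0·10 + 1·7 = 16
  a_10 = 0·16 + -1·-17 + 0·-9 + 1·10 = 27
  a_11 = 0·27 + -1·16 + 0·-17 + 1·-9 = -25

0,-1,0,1 ; -25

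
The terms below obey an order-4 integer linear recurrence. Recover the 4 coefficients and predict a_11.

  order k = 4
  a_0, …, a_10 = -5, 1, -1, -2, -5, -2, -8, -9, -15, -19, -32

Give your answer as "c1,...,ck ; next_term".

  a_4 = 0·-2 + 1·-1 + 1·1 + 1·-5 = -5
  a_5 = 0·-5 + 1·-2 + 1·-1 + 1·1 = -2
  a_6 = 0·-2 + 1·-5 + 1·-2 + 1·-1 = -8
  a_7 = 0·-8 + 1·-2 + 1·-5 + 1·-2 = -9
  a_8 = 0·-9 + 1·-8 + 1·-2 + 1·-5 = -15
  a_9 = 0·-15 + 1·-9 + 1·-8 + 1·-2 = -19
  a_10 = 0·-19 + 1·-15 + 1·-9 + 1·-8 = -32
  a_11 = 0·-32 + 1·-19 + 1·-15 + 1·-9 = -43

0,1,1,1 ; -43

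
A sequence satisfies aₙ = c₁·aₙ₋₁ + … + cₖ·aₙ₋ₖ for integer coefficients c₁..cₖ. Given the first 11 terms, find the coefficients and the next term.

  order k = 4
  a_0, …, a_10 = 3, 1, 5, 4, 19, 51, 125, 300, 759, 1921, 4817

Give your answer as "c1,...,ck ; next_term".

  a_4 = 2·4 + 0·5 + 2·1 + 3·3 = 19
  a_5 = 2·19 + 0·4 + 2·5 + 3·1 = 51
  a_6 = 2·51 + 0·19 + 2·4 + 3·5 = 125
  a_7 = 2·125 + 0·51 + 2·19 + 3·4 = 300
  a_8 = 2·300 + 0·125 + 2·51 + 3·19 = 759
  a_9 = 2·759 + 0·300 + 2·125 + 3·51 = 1921
  a_10 = 2·1921 + 0·759 + 2·300 + 3·125 = 4817
  a_11 = 2·4817 + 0·1921 + 2·759 + 3·300 = 12052

2,0,2,3 ; 12052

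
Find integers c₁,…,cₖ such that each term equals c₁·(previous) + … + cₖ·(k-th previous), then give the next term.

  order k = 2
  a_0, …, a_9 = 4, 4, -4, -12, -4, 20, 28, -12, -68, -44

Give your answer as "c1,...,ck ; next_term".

1,-2 ; 92

  a_2 = 1·4 + -2·4 = -4
  a_3 = 1·-4 + -2·4 = -12
  a_4 = 1·-12 + -2·-4 = -4
  a_5 = 1·-4 + -2·-12 = 20
  a_6 = 1·20 + -2·-4 = 28
  a_7 = 1·28 + -2·20 = -12
  a_8 = 1·-12 + -2·28 = -68
  a_9 = 1·-68 + -2·-12 = -44
  a_10 = 1·-44 + -2·-68 = 92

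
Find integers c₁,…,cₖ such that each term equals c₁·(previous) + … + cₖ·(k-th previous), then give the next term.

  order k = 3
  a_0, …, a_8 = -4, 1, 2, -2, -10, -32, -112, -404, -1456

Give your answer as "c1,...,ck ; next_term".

4,-2,2 ; -5240

  a_3 = 4·2 + -2·1 + 2·-4 = -2
  a_4 = 4·-2 + -2·2 + 2·1 = -10
  a_5 = 4·-10 + -2·-2 + 2·2 = -32
  a_6 = 4·-32 + -2·-10 + 2·-2 = -112
  a_7 = 4·-112 + -2·-32 + 2·-10 = -404
  a_8 = 4·-404 + -2·-112 + 2·-32 = -1456
  a_9 = 4·-1456 + -2·-404 + 2·-112 = -5240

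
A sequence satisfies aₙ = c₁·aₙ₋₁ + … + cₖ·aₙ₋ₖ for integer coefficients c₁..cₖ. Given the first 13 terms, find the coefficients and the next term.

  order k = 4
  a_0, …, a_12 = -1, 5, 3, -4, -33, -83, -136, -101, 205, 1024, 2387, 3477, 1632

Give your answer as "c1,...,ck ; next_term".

  a_4 = 3·-4 + -3·3 + -2·5 + 2·-1 = -33
  a_5 = 3·-33 + -3·-4 + -2·3 + 2·5 = -83
  a_6 = 3·-83 + -3·-33 + -2·-4 + 2·3 = -136
  a_7 = 3·-136 + -3·-83 + -2·-33 + 2·-4 = -101
  a_8 = 3·-101 + -3·-136 + -2·-83 + 2·-33 = 205
  a_9 = 3·205 + -3·-101 + -2·-136 + 2·-83 = 1024
  a_10 = 3·1024 + -3·205 + -2·-101 + 2·-136 = 2387
  a_11 = 3·2387 + -3·1024 + -2·205 + 2·-101 = 3477
  a_12 = 3·3477 + -3·2387 + -2·1024 + 2·205 = 1632
  a_13 = 3·1632 + -3·3477 + -2·2387 + 2·1024 = -8261

3,-3,-2,2 ; -8261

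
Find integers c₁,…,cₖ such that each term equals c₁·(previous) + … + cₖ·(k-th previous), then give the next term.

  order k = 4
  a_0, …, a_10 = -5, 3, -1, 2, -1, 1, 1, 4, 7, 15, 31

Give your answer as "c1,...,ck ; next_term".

  a_4 = 2·2 + 0·-1 + 0·3 + 1·-5 = -1
  a_5 = 2·-1 + 0·2 + 0·-1 + 1·3 = 1
  a_6 = 2·1 + 0·-1 + 0·2 + 1·-1 = 1
  a_7 = 2·1 + 0·1 + 0·-1 + 1·2 = 4
  a_8 = 2·4 + 0·1 + 0·1 + 1·-1 = 7
  a_9 = 2·7 + 0·4 + 0·1 + 1·1 = 15
  a_10 = 2·15 + 0·7 + 0·4 + 1·1 = 31
  a_11 = 2·31 + 0·15 + 0·7 + 1·4 = 66

2,0,0,1 ; 66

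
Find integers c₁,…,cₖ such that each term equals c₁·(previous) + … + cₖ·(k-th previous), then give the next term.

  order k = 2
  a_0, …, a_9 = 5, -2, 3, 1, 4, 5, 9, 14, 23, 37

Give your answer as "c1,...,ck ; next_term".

1,1 ; 60

  a_2 = 1·-2 + 1·5 = 3
  a_3 = 1·3 + 1·-2 = 1
  a_4 = 1·1 + 1·3 = 4
  a_5 = 1·4 + 1·1 = 5
  a_6 = 1·5 + 1·4 = 9
  a_7 = 1·9 + 1·5 = 14
  a_8 = 1·14 + 1·9 = 23
  a_9 = 1·23 + 1·14 = 37
  a_10 = 1·37 + 1·23 = 60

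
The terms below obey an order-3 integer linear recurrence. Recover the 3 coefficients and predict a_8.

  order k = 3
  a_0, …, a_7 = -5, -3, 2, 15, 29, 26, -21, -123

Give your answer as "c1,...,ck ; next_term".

  a_3 = 2·2 + -2·-3 + -1·-5 = 15
  a_4 = 2·15 + -2·2 + -1·-3 = 29
  a_5 = 2·29 + -2·15 + -1·2 = 26
  a_6 = 2·26 + -2·29 + -1·15 = -21
  a_7 = 2·-21 + -2·26 + -1·29 = -123
  a_8 = 2·-123 + -2·-21 + -1·26 = -230

2,-2,-1 ; -230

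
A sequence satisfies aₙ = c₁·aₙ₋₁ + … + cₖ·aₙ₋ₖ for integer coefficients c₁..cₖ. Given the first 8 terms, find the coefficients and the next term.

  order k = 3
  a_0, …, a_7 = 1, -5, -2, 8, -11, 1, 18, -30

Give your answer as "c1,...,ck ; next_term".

  a_3 = -1·-2 + -1·-5 + 1·1 = 8
  a_4 = -1·8 + -1·-2 + 1·-5 = -11
  a_5 = -1·-11 + -1·8 + 1·-2 = 1
  a_6 = -1·1 + -1·-11 + 1·8 = 18
  a_7 = -1·18 + -1·1 + 1·-11 = -30
  a_8 = -1·-30 + -1·18 + 1·1 = 13

-1,-1,1 ; 13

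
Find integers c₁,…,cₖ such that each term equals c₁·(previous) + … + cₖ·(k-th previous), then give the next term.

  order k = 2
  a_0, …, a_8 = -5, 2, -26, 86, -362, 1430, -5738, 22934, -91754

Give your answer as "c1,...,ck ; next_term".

-3,4 ; 366998

  a_2 = -3·2 + 4·-5 = -26
  a_3 = -3·-26 + 4·2 = 86
  a_4 = -3·86 + 4·-26 = -362
  a_5 = -3·-362 + 4·86 = 1430
  a_6 = -3·1430 + 4·-362 = -5738
  a_7 = -3·-5738 + 4·1430 = 22934
  a_8 = -3·22934 + 4·-5738 = -91754
  a_9 = -3·-91754 + 4·22934 = 366998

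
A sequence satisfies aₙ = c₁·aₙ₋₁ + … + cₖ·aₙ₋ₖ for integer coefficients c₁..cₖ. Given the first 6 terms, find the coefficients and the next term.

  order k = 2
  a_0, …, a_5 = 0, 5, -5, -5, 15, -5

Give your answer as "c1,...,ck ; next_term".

-1,-2 ; -25

  a_2 = -1·5 + -2·0 = -5
  a_3 = -1·-5 + -2·5 = -5
  a_4 = -1·-5 + -2·-5 = 15
  a_5 = -1·15 + -2·-5 = -5
  a_6 = -1·-5 + -2·15 = -25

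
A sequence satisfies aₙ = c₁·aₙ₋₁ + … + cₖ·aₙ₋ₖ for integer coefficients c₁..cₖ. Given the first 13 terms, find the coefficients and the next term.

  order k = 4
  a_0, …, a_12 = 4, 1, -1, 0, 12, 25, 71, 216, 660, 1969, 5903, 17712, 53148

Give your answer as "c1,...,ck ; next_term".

  a_4 = 2·0 + 2·-1 + 2·1 + 3·4 = 12
  a_5 = 2·12 + 2·0 + 2·-1 + 3·1 = 25
  a_6 = 2·25 + 2·12 + 2·0 + 3·-1 = 71
  a_7 = 2·71 + 2·25 + 2·12 + 3·0 = 216
  a_8 = 2·216 + 2·71 + 2·25 + 3·12 = 660
  a_9 = 2·660 + 2·216 + 2·71 + 3·25 = 1969
  a_10 = 2·1969 + 2·660 + 2·216 + 3·71 = 5903
  a_11 = 2·5903 + 2·1969 + 2·660 + 3·216 = 17712
  a_12 = 2·17712 + 2·5903 + 2·1969 + 3·660 = 53148
  a_13 = 2·53148 + 2·17712 + 2·5903 + 3·1969 = 159433

2,2,2,3 ; 159433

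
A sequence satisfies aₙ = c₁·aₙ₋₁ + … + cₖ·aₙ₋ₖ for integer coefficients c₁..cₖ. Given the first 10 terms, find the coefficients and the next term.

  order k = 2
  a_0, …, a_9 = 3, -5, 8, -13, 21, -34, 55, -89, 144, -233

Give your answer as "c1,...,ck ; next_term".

-1,1 ; 377

  a_2 = -1·-5 + 1·3 = 8
  a_3 = -1·8 + 1·-5 = -13
  a_4 = -1·-13 + 1·8 = 21
  a_5 = -1·21 + 1·-13 = -34
  a_6 = -1·-34 + 1·21 = 55
  a_7 = -1·55 + 1·-34 = -89
  a_8 = -1·-89 + 1·55 = 144
  a_9 = -1·144 + 1·-89 = -233
  a_10 = -1·-233 + 1·144 = 377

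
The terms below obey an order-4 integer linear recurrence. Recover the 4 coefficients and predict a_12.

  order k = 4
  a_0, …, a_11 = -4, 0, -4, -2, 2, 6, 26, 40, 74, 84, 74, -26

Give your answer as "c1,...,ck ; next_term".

1,2,-2,-3 ; -268

  a_4 = 1·-2 + 2·-4 + -2·0 + -3·-4 = 2
  a_5 = 1·2 + 2·-2 + -2·-4 + -3·0 = 6
  a_6 = 1·6 + 2·2 + -2·-2 + -3·-4 = 26
  a_7 = 1·26 + 2·6 + -2·2 + -3·-2 = 40
  a_8 = 1·40 + 2·26 + -2·6 + -3·2 = 74
  a_9 = 1·74 + 2·40 + -2·26 + -3·6 = 84
  a_10 = 1·84 + 2·74 + -2·40 + -3·26 = 74
  a_11 = 1·74 + 2·84 + -2·74 + -3·40 = -26
  a_12 = 1·-26 + 2·74 + -2·84 + -3·74 = -268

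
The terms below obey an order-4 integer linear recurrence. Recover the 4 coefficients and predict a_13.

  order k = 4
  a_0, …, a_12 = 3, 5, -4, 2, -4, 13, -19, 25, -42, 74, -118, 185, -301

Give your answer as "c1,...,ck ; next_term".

-1,0,-1,1 ; 493

  a_4 = -1·2 + 0·-4 + -1·5 + 1·3 = -4
  a_5 = -1·-4 + 0·2 + -1·-4 + 1·5 = 13
  a_6 = -1·13 + 0·-4 + -1·2 + 1·-4 = -19
  a_7 = -1·-19 + 0·13 + -1·-4 + 1·2 = 25
  a_8 = -1·25 + 0·-19 + -1·13 + 1·-4 = -42
  a_9 = -1·-42 + 0·25 + -1·-19 + 1·13 = 74
  a_10 = -1·74 + 0·-42 + -1·25 + 1·-19 = -118
  a_11 = -1·-118 + 0·74 + -1·-42 + 1·25 = 185
  a_12 = -1·185 + 0·-118 + -1·74 + 1·-42 = -301
  a_13 = -1·-301 + 0·185 + -1·-118 + 1·74 = 493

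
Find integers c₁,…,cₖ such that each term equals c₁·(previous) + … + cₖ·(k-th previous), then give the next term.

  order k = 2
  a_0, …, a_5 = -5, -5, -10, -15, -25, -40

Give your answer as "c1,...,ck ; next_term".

1,1 ; -65

  a_2 = 1·-5 + 1·-5 = -10
  a_3 = 1·-10 + 1·-5 = -15
  a_4 = 1·-15 + 1·-10 = -25
  a_5 = 1·-25 + 1·-15 = -40
  a_6 = 1·-40 + 1·-25 = -65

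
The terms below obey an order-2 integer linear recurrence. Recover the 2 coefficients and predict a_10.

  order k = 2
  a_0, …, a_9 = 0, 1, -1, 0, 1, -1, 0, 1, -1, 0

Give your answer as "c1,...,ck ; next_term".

-1,-1 ; 1

  a_2 = -1·1 + -1·0 = -1
  a_3 = -1·-1 + -1·1 = 0
  a_4 = -1·0 + -1·-1 = 1
  a_5 = -1·1 + -1·0 = -1
  a_6 = -1·-1 + -1·1 = 0
  a_7 = -1·0 + -1·-1 = 1
  a_8 = -1·1 + -1·0 = -1
  a_9 = -1·-1 + -1·1 = 0
  a_10 = -1·0 + -1·-1 = 1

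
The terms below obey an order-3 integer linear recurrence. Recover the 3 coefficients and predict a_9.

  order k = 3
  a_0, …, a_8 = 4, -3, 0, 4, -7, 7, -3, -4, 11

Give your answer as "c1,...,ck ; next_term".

-1,0,1 ; -14

  a_3 = -1·0 + 0·-3 + 1·4 = 4
  a_4 = -1·4 + 0·0 + 1·-3 = -7
  a_5 = -1·-7 + 0·4 + 1·0 = 7
  a_6 = -1·7 + 0·-7 + 1·4 = -3
  a_7 = -1·-3 + 0·7 + 1·-7 = -4
  a_8 = -1·-4 + 0·-3 + 1·7 = 11
  a_9 = -1·11 + 0·-4 + 1·-3 = -14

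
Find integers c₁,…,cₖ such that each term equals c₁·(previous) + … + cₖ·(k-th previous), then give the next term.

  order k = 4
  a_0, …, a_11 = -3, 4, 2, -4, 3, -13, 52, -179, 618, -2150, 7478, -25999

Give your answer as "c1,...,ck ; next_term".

  a_4 = -3·-4 + 1·2 + -2·4 + 1·-3 = 3
  a_5 = -3·3 + 1·-4 + -2·2 + 1·4 = -13
  a_6 = -3·-13 + 1·3 + -2·-4 + 1·2 = 52
  a_7 = -3·52 + 1·-13 + -2·3 + 1·-4 = -179
  a_8 = -3·-179 + 1·52 + -2·-13 + 1·3 = 618
  a_9 = -3·618 + 1·-179 + -2·52 + 1·-13 = -2150
  a_10 = -3·-2150 + 1·618 + -2·-179 + 1·52 = 7478
  a_11 = -3·7478 + 1·-2150 + -2·618 + 1·-179 = -25999
  a_12 = -3·-25999 + 1·7478 + -2·-2150 + 1·618 = 90393

-3,1,-2,1 ; 90393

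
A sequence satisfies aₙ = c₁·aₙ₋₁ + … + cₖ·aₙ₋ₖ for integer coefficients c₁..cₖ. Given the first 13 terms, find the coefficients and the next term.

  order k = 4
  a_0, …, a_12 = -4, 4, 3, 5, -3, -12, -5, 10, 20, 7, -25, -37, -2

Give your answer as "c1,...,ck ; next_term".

  a_4 = 0·5 + -1·3 + -1·4 + -1·-4 = -3
  a_5 = 0·-3 + -1·5 + -1·3 + -1·4 = -12
  a_6 = 0·-12 + -1·-3 + -1·5 + -1·3 = -5
  a_7 = 0·-5 + -1·-12 + -1·-3 + -1·5 = 10
  a_8 = 0·10 + -1·-5 + -1·-12 + -1·-3 = 20
  a_9 = 0·20 + -1·10 + -1·-5 + -1·-12 = 7
  a_10 = 0·7 + -1·20 + -1·10 + -1·-5 = -25
  a_11 = 0·-25 + -1·7 + -1·20 + -1·10 = -37
  a_12 = 0·-37 + -1·-25 + -1·7 + -1·20 = -2
  a_13 = 0·-2 + -1·-37 + -1·-25 + -1·7 = 55

0,-1,-1,-1 ; 55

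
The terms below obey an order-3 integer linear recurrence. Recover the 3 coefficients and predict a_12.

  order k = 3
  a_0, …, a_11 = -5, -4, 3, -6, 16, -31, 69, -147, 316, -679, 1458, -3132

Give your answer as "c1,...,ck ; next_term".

-1,2,-1 ; 6727

  a_3 = -1·3 + 2·-4 + -1·-5 = -6
  a_4 = -1·-6 + 2·3 + -1·-4 = 16
  a_5 = -1·16 + 2·-6 + -1·3 = -31
  a_6 = -1·-31 + 2·16 + -1·-6 = 69
  a_7 = -1·69 + 2·-31 + -1·16 = -147
  a_8 = -1·-147 + 2·69 + -1·-31 = 316
  a_9 = -1·316 + 2·-147 + -1·69 = -679
  a_10 = -1·-679 + 2·316 + -1·-147 = 1458
  a_11 = -1·1458 + 2·-679 + -1·316 = -3132
  a_12 = -1·-3132 + 2·1458 + -1·-679 = 6727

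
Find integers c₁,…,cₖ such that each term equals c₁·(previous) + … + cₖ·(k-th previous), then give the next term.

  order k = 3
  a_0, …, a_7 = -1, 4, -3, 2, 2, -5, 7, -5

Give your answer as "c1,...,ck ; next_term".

-1,0,1 ; 0

  a_3 = -1·-3 + 0·4 + 1·-1 = 2
  a_4 = -1·2 + 0·-3 + 1·4 = 2
  a_5 = -1·2 + 0·2 + 1·-3 = -5
  a_6 = -1·-5 + 0·2 + 1·2 = 7
  a_7 = -1·7 + 0·-5 + 1·2 = -5
  a_8 = -1·-5 + 0·7 + 1·-5 = 0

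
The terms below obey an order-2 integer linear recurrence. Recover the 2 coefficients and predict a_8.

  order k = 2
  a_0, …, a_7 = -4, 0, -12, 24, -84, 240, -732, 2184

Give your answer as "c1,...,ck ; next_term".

-2,3 ; -6564

  a_2 = -2·0 + 3·-4 = -12
  a_3 = -2·-12 + 3·0 = 24
  a_4 = -2·24 + 3·-12 = -84
  a_5 = -2·-84 + 3·24 = 240
  a_6 = -2·240 + 3·-84 = -732
  a_7 = -2·-732 + 3·240 = 2184
  a_8 = -2·2184 + 3·-732 = -6564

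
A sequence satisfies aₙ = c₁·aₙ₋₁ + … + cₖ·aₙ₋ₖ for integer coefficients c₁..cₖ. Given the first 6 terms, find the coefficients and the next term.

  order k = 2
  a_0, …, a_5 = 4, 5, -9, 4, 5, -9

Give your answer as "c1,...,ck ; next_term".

  a_2 = -1·5 + -1·4 = -9
  a_3 = -1·-9 + -1·5 = 4
  a_4 = -1·4 + -1·-9 = 5
  a_5 = -1·5 + -1·4 = -9
  a_6 = -1·-9 + -1·5 = 4

-1,-1 ; 4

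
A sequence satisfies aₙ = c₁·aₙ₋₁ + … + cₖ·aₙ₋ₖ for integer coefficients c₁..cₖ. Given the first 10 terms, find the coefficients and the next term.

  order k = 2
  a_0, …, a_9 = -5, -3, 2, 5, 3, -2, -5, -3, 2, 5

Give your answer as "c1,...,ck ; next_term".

  a_2 = 1·-3 + -1·-5 = 2
  a_3 = 1·2 + -1·-3 = 5
  a_4 = 1·5 + -1·2 = 3
  a_5 = 1·3 + -1·5 = -2
  a_6 = 1·-2 + -1·3 = -5
  a_7 = 1·-5 + -1·-2 = -3
  a_8 = 1·-3 + -1·-5 = 2
  a_9 = 1·2 + -1·-3 = 5
  a_10 = 1·5 + -1·2 = 3

1,-1 ; 3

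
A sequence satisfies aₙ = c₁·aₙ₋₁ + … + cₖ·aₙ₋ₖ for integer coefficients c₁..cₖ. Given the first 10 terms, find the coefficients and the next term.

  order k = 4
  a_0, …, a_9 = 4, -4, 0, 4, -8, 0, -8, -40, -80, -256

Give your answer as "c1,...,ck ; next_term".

2,2,2,-2 ; -736

  a_4 = 2·4 + 2·0 + 2·-4 + -2·4 = -8
  a_5 = 2·-8 + 2·4 + 2·0 + -2·-4 = 0
  a_6 = 2·0 + 2·-8 + 2·4 + -2·0 = -8
  a_7 = 2·-8 + 2·0 + 2·-8 + -2·4 = -40
  a_8 = 2·-40 + 2·-8 + 2·0 + -2·-8 = -80
  a_9 = 2·-80 + 2·-40 + 2·-8 + -2·0 = -256
  a_10 = 2·-256 + 2·-80 + 2·-40 + -2·-8 = -736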